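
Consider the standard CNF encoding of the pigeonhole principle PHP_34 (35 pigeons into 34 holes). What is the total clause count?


The PHP encoding has two parts:
1) At-least-one-hole clauses: 35 (one per pigeon, each with 34 literals).
2) At-most-one-pigeon-per-hole clauses: 34 holes * C(35,2) = 34 * 595 = 20230.
Total clauses = 35 + 20230 = 20265.

20265


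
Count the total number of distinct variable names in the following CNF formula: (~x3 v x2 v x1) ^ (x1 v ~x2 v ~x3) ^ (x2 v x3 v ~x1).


Identify each distinct variable in the formula.
Variables found: x1, x2, x3.
Total distinct variables = 3.

3


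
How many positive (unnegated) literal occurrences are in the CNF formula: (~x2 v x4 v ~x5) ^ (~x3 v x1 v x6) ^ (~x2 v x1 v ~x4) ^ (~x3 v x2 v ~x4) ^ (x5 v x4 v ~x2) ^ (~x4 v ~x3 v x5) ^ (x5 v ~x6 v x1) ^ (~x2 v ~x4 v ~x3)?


Scan each clause for unnegated literals.
Clause 1: 1 positive; Clause 2: 2 positive; Clause 3: 1 positive; Clause 4: 1 positive; Clause 5: 2 positive; Clause 6: 1 positive; Clause 7: 2 positive; Clause 8: 0 positive.
Total positive literal occurrences = 10.

10


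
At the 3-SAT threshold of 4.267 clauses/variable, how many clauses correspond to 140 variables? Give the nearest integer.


The 3-SAT phase transition occurs at approximately 4.267 clauses per variable.
m = 4.267 * 140 = 597.38.
Rounded to nearest integer: 597.

597


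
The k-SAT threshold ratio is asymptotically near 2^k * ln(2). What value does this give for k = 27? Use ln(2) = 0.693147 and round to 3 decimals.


Using the asymptotic formula: threshold ~ 2^k * ln(2).
2^27 = 134217728.
134217728 * 0.693147 = 93032615.51.

93032615.51


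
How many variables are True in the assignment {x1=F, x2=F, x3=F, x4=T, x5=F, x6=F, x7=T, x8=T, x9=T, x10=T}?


The weight is the number of variables assigned True.
True variables: x4, x7, x8, x9, x10.
Weight = 5.

5


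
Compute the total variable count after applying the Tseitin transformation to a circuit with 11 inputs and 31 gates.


The Tseitin transformation introduces one auxiliary variable per gate.
Total variables = inputs + gates = 11 + 31 = 42.

42


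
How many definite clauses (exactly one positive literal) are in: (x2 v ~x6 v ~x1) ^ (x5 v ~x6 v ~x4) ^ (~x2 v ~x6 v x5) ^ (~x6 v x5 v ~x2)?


A definite clause has exactly one positive literal.
Clause 1: 1 positive -> definite
Clause 2: 1 positive -> definite
Clause 3: 1 positive -> definite
Clause 4: 1 positive -> definite
Definite clause count = 4.

4


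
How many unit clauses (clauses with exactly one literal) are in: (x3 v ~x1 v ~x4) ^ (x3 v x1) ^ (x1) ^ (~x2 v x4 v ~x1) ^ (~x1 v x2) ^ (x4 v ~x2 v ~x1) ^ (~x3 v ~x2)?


A unit clause contains exactly one literal.
Unit clauses found: (x1).
Count = 1.

1


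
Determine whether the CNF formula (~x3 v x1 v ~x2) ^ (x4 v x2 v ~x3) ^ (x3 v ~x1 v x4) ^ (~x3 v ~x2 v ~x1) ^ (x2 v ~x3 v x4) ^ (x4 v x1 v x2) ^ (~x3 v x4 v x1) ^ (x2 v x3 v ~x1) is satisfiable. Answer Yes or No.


Check all 16 possible truth assignments.
Number of satisfying assignments found: 6.
The formula is satisfiable.

Yes


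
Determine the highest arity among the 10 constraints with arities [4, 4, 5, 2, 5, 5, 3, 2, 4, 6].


The arities are: 4, 4, 5, 2, 5, 5, 3, 2, 4, 6.
Scan for the maximum value.
Maximum arity = 6.

6


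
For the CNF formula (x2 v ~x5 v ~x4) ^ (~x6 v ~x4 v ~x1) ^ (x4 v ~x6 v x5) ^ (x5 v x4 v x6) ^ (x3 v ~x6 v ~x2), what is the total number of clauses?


Each group enclosed in parentheses joined by ^ is one clause.
Counting the conjuncts: 5 clauses.

5


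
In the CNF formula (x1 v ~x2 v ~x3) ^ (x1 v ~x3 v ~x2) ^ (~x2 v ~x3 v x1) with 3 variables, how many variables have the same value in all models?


Find all satisfying assignments: 7 model(s).
Check which variables have the same value in every model.
No variable is fixed across all models.
Backbone size = 0.

0


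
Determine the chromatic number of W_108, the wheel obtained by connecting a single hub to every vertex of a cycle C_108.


W_108 consists of the cycle C_108 together with a hub vertex adjacent to every cycle vertex.
The cycle C_108 needs 2 colors (even cycle -> 2).
The hub is adjacent to every cycle vertex, so it must receive a new color distinct from all of them.
Chromatic number = 2 + 1 = 3.

3


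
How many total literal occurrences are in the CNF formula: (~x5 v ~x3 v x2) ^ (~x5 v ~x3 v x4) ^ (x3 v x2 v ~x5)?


Clause lengths: 3, 3, 3.
Sum = 3 + 3 + 3 = 9.

9


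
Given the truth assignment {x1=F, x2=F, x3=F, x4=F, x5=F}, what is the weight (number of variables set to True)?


The weight is the number of variables assigned True.
True variables: none.
Weight = 0.

0


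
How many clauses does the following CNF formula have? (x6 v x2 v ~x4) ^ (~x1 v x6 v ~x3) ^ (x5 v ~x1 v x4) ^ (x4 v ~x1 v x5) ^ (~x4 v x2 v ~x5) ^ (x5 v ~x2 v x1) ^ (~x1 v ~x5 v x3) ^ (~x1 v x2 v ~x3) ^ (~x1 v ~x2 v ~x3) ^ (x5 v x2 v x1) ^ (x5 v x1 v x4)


Each group enclosed in parentheses joined by ^ is one clause.
Counting the conjuncts: 11 clauses.

11


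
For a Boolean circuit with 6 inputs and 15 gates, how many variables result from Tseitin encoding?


The Tseitin transformation introduces one auxiliary variable per gate.
Total variables = inputs + gates = 6 + 15 = 21.

21


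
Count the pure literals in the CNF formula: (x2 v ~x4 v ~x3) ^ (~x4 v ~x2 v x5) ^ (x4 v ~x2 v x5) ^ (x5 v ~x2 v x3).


A pure literal appears in only one polarity across all clauses.
Pure literals: x5 (positive only).
Count = 1.

1


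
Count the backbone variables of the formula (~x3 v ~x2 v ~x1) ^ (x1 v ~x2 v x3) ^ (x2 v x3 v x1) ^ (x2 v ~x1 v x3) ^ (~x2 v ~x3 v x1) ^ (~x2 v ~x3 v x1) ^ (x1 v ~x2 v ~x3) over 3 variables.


Find all satisfying assignments: 3 model(s).
Check which variables have the same value in every model.
No variable is fixed across all models.
Backbone size = 0.

0


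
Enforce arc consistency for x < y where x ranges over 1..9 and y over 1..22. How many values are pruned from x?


For the constraint x < y, x needs a supporting value in y's domain.
x can be at most 21 (one less than y's maximum).
Valid x values from domain: 9 out of 9.
Pruned = 9 - 9 = 0.

0


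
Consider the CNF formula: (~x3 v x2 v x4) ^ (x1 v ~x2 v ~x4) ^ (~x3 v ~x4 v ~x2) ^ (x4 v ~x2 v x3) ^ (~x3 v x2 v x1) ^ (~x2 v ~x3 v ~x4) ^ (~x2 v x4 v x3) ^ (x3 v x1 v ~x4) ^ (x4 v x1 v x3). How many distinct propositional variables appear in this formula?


Identify each distinct variable in the formula.
Variables found: x1, x2, x3, x4.
Total distinct variables = 4.

4


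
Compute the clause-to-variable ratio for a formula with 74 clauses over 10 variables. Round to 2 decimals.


Clause-to-variable ratio = clauses / variables.
74 / 10 = 7.4.

7.4


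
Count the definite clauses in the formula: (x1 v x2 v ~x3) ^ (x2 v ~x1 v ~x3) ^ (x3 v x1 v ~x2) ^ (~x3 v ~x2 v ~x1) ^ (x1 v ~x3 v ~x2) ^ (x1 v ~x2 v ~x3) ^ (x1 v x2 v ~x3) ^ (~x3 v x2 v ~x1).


A definite clause has exactly one positive literal.
Clause 1: 2 positive -> not definite
Clause 2: 1 positive -> definite
Clause 3: 2 positive -> not definite
Clause 4: 0 positive -> not definite
Clause 5: 1 positive -> definite
Clause 6: 1 positive -> definite
Clause 7: 2 positive -> not definite
Clause 8: 1 positive -> definite
Definite clause count = 4.

4


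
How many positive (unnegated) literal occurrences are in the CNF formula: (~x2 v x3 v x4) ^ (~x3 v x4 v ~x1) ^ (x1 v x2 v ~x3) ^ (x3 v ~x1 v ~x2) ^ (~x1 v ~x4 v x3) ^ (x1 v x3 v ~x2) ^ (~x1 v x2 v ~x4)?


Scan each clause for unnegated literals.
Clause 1: 2 positive; Clause 2: 1 positive; Clause 3: 2 positive; Clause 4: 1 positive; Clause 5: 1 positive; Clause 6: 2 positive; Clause 7: 1 positive.
Total positive literal occurrences = 10.

10


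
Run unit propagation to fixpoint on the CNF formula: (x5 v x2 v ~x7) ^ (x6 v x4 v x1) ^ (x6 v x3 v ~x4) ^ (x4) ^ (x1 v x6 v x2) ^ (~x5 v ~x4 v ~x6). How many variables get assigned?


Unit propagation repeatedly assigns the literal in any unit clause, then simplifies.
Assignments in order: x4 = T.
No further unit clauses remain.
Total variables assigned = 1.

1


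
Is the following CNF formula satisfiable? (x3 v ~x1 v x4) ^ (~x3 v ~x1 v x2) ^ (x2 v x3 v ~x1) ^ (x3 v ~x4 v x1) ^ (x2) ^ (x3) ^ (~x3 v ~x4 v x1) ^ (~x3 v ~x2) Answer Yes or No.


Check all 16 possible truth assignments.
Number of satisfying assignments found: 0.
The formula is unsatisfiable.

No


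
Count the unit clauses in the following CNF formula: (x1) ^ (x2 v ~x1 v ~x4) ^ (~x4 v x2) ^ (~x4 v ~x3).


A unit clause contains exactly one literal.
Unit clauses found: (x1).
Count = 1.

1


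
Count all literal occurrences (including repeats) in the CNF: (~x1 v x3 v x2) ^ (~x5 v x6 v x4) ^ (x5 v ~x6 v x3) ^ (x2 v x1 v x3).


Clause lengths: 3, 3, 3, 3.
Sum = 3 + 3 + 3 + 3 = 12.

12


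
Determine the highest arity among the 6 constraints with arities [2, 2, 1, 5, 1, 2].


The arities are: 2, 2, 1, 5, 1, 2.
Scan for the maximum value.
Maximum arity = 5.

5


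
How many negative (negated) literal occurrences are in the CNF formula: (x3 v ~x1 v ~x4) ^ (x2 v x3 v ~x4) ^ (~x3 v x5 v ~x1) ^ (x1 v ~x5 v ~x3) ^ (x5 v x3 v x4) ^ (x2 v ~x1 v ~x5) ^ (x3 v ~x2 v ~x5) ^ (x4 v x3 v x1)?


Scan each clause for negated literals.
Clause 1: 2 negative; Clause 2: 1 negative; Clause 3: 2 negative; Clause 4: 2 negative; Clause 5: 0 negative; Clause 6: 2 negative; Clause 7: 2 negative; Clause 8: 0 negative.
Total negative literal occurrences = 11.

11


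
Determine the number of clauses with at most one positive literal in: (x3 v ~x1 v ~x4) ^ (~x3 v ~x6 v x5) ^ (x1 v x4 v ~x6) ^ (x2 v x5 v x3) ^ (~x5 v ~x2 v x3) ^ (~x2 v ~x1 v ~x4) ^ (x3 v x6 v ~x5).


A Horn clause has at most one positive literal.
Clause 1: 1 positive lit(s) -> Horn
Clause 2: 1 positive lit(s) -> Horn
Clause 3: 2 positive lit(s) -> not Horn
Clause 4: 3 positive lit(s) -> not Horn
Clause 5: 1 positive lit(s) -> Horn
Clause 6: 0 positive lit(s) -> Horn
Clause 7: 2 positive lit(s) -> not Horn
Total Horn clauses = 4.

4


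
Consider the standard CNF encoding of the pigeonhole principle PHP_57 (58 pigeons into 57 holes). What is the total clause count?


The PHP encoding has two parts:
1) At-least-one-hole clauses: 58 (one per pigeon, each with 57 literals).
2) At-most-one-pigeon-per-hole clauses: 57 holes * C(58,2) = 57 * 1653 = 94221.
Total clauses = 58 + 94221 = 94279.

94279


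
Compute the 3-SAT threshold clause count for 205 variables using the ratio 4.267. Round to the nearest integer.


The 3-SAT phase transition occurs at approximately 4.267 clauses per variable.
m = 4.267 * 205 = 874.735.
Rounded to nearest integer: 875.

875


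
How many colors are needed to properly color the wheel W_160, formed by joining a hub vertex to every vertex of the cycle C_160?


W_160 consists of the cycle C_160 together with a hub vertex adjacent to every cycle vertex.
The cycle C_160 needs 2 colors (even cycle -> 2).
The hub is adjacent to every cycle vertex, so it must receive a new color distinct from all of them.
Chromatic number = 2 + 1 = 3.

3


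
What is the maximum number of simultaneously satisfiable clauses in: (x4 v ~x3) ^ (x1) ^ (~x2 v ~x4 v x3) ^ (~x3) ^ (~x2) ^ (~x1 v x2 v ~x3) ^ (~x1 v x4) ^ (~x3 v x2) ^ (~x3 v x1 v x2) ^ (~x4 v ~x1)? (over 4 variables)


Enumerate all 16 truth assignments.
For each, count how many of the 10 clauses are satisfied.
The formula is not fully satisfiable, so the maximum is below 10.
Maximum simultaneously satisfiable clauses = 9.

9


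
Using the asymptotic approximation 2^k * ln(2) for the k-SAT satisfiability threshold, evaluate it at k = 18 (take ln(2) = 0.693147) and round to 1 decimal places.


Using the asymptotic formula: threshold ~ 2^k * ln(2).
2^18 = 262144.
262144 * 0.693147 = 181704.3.

181704.3


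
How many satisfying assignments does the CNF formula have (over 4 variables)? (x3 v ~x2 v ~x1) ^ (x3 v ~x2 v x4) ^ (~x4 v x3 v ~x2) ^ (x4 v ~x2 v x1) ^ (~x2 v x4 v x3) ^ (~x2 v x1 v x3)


Enumerate all 16 truth assignments over 4 variables.
Test each against every clause.
Satisfying assignments found: 11.

11


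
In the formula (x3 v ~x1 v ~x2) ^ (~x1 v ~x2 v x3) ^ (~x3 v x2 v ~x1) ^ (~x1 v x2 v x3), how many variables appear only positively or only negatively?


A pure literal appears in only one polarity across all clauses.
Pure literals: x1 (negative only).
Count = 1.

1


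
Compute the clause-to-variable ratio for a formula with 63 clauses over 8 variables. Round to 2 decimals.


Clause-to-variable ratio = clauses / variables.
63 / 8 = 7.88.

7.88


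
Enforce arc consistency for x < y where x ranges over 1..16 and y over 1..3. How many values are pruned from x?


For the constraint x < y, x needs a supporting value in y's domain.
x can be at most 2 (one less than y's maximum).
Valid x values from domain: 2 out of 16.
Pruned = 16 - 2 = 14.

14


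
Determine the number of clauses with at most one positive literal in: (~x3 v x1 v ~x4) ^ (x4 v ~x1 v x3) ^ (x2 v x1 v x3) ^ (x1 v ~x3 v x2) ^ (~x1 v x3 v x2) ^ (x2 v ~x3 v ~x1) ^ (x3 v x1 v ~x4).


A Horn clause has at most one positive literal.
Clause 1: 1 positive lit(s) -> Horn
Clause 2: 2 positive lit(s) -> not Horn
Clause 3: 3 positive lit(s) -> not Horn
Clause 4: 2 positive lit(s) -> not Horn
Clause 5: 2 positive lit(s) -> not Horn
Clause 6: 1 positive lit(s) -> Horn
Clause 7: 2 positive lit(s) -> not Horn
Total Horn clauses = 2.

2


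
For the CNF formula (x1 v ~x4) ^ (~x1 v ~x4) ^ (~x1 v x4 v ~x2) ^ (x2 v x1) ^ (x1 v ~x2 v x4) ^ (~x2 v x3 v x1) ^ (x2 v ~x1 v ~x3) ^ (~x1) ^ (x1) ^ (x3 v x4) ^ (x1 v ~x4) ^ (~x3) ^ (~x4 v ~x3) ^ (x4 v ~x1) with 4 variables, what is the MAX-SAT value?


Enumerate all 16 truth assignments.
For each, count how many of the 14 clauses are satisfied.
The formula is not fully satisfiable, so the maximum is below 14.
Maximum simultaneously satisfiable clauses = 12.

12


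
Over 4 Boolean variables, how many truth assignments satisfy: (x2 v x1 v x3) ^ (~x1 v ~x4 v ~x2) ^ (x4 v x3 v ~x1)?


Enumerate all 16 truth assignments over 4 variables.
Test each against every clause.
Satisfying assignments found: 10.

10


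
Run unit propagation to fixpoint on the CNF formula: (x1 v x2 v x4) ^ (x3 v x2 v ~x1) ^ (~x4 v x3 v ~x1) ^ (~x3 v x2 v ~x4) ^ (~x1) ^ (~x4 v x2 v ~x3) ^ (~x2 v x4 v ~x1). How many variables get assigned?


Unit propagation repeatedly assigns the literal in any unit clause, then simplifies.
Assignments in order: x1 = F.
No further unit clauses remain.
Total variables assigned = 1.

1


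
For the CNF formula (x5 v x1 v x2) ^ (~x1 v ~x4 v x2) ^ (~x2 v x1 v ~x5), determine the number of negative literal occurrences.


Scan each clause for negated literals.
Clause 1: 0 negative; Clause 2: 2 negative; Clause 3: 2 negative.
Total negative literal occurrences = 4.

4


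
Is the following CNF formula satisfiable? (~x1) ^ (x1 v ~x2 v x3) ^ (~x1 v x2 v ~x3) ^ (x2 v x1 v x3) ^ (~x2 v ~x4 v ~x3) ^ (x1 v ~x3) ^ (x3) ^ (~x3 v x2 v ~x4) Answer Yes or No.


Check all 16 possible truth assignments.
Number of satisfying assignments found: 0.
The formula is unsatisfiable.

No


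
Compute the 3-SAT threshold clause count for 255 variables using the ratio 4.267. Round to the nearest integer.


The 3-SAT phase transition occurs at approximately 4.267 clauses per variable.
m = 4.267 * 255 = 1088.085.
Rounded to nearest integer: 1088.

1088


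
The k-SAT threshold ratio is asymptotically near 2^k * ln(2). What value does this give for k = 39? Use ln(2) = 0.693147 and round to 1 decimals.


Using the asymptotic formula: threshold ~ 2^k * ln(2).
2^39 = 549755813888.
549755813888 * 0.693147 = 381061593129.0.

381061593129.0


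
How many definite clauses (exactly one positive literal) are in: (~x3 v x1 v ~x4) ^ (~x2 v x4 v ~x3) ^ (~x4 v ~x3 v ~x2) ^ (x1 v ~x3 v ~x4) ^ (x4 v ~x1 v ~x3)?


A definite clause has exactly one positive literal.
Clause 1: 1 positive -> definite
Clause 2: 1 positive -> definite
Clause 3: 0 positive -> not definite
Clause 4: 1 positive -> definite
Clause 5: 1 positive -> definite
Definite clause count = 4.

4


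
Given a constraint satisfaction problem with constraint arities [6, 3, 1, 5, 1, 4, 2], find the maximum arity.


The arities are: 6, 3, 1, 5, 1, 4, 2.
Scan for the maximum value.
Maximum arity = 6.

6


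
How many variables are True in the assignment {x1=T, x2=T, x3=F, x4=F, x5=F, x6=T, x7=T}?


The weight is the number of variables assigned True.
True variables: x1, x2, x6, x7.
Weight = 4.

4


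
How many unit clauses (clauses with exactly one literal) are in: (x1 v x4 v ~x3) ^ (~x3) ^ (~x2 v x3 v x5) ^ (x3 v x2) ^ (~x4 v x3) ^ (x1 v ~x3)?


A unit clause contains exactly one literal.
Unit clauses found: (~x3).
Count = 1.

1


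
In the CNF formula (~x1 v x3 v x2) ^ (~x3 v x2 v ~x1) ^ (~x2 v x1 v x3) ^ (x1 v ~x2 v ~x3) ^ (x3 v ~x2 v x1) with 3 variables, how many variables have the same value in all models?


Find all satisfying assignments: 4 model(s).
Check which variables have the same value in every model.
No variable is fixed across all models.
Backbone size = 0.

0


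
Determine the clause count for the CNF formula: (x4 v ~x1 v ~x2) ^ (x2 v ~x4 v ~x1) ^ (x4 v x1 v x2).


Each group enclosed in parentheses joined by ^ is one clause.
Counting the conjuncts: 3 clauses.

3


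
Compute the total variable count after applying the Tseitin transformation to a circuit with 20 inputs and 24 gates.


The Tseitin transformation introduces one auxiliary variable per gate.
Total variables = inputs + gates = 20 + 24 = 44.

44


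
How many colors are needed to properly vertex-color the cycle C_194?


A cycle on an even number of vertices is bipartite: alternate two colors around the cycle.
Since 194 is even, two colors suffice, and at least two are needed because the graph has edges.
Chromatic number = 2.

2


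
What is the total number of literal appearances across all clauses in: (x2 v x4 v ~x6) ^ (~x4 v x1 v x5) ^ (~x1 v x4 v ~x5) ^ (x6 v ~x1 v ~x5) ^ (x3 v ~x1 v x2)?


Clause lengths: 3, 3, 3, 3, 3.
Sum = 3 + 3 + 3 + 3 + 3 = 15.

15


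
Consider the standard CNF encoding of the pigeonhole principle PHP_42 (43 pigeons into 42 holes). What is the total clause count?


The PHP encoding has two parts:
1) At-least-one-hole clauses: 43 (one per pigeon, each with 42 literals).
2) At-most-one-pigeon-per-hole clauses: 42 holes * C(43,2) = 42 * 903 = 37926.
Total clauses = 43 + 37926 = 37969.

37969


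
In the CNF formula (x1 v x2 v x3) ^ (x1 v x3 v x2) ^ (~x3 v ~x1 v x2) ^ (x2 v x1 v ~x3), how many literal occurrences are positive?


Scan each clause for unnegated literals.
Clause 1: 3 positive; Clause 2: 3 positive; Clause 3: 1 positive; Clause 4: 2 positive.
Total positive literal occurrences = 9.

9


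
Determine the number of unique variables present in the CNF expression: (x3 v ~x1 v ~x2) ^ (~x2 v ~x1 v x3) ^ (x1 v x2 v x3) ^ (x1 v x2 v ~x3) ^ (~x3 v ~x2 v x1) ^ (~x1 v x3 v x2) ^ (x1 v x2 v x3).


Identify each distinct variable in the formula.
Variables found: x1, x2, x3.
Total distinct variables = 3.

3


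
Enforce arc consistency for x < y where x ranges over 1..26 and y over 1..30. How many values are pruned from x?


For the constraint x < y, x needs a supporting value in y's domain.
x can be at most 29 (one less than y's maximum).
Valid x values from domain: 26 out of 26.
Pruned = 26 - 26 = 0.

0


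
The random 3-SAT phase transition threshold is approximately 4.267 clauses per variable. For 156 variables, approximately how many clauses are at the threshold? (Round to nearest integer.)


The 3-SAT phase transition occurs at approximately 4.267 clauses per variable.
m = 4.267 * 156 = 665.652.
Rounded to nearest integer: 666.

666


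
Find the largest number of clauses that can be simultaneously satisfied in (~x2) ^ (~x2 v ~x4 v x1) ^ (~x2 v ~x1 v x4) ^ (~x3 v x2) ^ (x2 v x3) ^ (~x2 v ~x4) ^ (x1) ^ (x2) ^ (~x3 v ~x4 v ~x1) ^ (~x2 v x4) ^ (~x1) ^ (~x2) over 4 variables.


Enumerate all 16 truth assignments.
For each, count how many of the 12 clauses are satisfied.
The formula is not fully satisfiable, so the maximum is below 12.
Maximum simultaneously satisfiable clauses = 9.

9


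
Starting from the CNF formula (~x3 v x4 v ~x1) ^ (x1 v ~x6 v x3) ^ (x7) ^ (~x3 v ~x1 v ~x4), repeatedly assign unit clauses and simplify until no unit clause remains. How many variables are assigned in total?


Unit propagation repeatedly assigns the literal in any unit clause, then simplifies.
Assignments in order: x7 = T.
No further unit clauses remain.
Total variables assigned = 1.

1


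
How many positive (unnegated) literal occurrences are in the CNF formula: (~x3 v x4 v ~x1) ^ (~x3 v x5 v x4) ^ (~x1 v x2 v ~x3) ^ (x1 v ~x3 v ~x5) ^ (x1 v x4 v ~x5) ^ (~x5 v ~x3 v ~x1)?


Scan each clause for unnegated literals.
Clause 1: 1 positive; Clause 2: 2 positive; Clause 3: 1 positive; Clause 4: 1 positive; Clause 5: 2 positive; Clause 6: 0 positive.
Total positive literal occurrences = 7.

7


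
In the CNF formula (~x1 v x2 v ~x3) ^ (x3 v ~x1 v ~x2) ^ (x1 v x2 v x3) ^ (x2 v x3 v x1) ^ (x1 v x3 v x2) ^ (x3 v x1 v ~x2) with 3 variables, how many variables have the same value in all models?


Find all satisfying assignments: 4 model(s).
Check which variables have the same value in every model.
No variable is fixed across all models.
Backbone size = 0.

0


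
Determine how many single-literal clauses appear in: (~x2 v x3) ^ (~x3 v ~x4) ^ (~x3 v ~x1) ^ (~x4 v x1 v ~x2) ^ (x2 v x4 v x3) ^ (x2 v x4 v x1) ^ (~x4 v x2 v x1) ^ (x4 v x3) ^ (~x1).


A unit clause contains exactly one literal.
Unit clauses found: (~x1).
Count = 1.

1


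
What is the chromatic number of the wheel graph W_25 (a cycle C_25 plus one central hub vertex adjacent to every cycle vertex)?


W_25 consists of the cycle C_25 together with a hub vertex adjacent to every cycle vertex.
The cycle C_25 needs 3 colors (odd cycle -> 3).
The hub is adjacent to every cycle vertex, so it must receive a new color distinct from all of them.
Chromatic number = 3 + 1 = 4.

4


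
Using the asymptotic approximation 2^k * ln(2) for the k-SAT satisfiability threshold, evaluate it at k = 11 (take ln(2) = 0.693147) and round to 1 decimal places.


Using the asymptotic formula: threshold ~ 2^k * ln(2).
2^11 = 2048.
2048 * 0.693147 = 1419.6.

1419.6


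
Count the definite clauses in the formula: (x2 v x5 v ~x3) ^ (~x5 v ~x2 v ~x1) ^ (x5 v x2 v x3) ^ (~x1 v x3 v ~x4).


A definite clause has exactly one positive literal.
Clause 1: 2 positive -> not definite
Clause 2: 0 positive -> not definite
Clause 3: 3 positive -> not definite
Clause 4: 1 positive -> definite
Definite clause count = 1.

1


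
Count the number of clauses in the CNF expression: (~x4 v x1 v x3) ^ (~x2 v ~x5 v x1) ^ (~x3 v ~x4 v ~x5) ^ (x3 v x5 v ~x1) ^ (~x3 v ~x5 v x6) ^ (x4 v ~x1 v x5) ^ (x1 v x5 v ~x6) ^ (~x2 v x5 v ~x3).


Each group enclosed in parentheses joined by ^ is one clause.
Counting the conjuncts: 8 clauses.

8


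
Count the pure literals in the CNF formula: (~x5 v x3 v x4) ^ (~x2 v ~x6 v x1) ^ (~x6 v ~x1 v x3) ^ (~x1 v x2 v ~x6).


A pure literal appears in only one polarity across all clauses.
Pure literals: x3 (positive only), x4 (positive only), x5 (negative only), x6 (negative only).
Count = 4.

4


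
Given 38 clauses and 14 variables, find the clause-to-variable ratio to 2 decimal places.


Clause-to-variable ratio = clauses / variables.
38 / 14 = 2.71.

2.71


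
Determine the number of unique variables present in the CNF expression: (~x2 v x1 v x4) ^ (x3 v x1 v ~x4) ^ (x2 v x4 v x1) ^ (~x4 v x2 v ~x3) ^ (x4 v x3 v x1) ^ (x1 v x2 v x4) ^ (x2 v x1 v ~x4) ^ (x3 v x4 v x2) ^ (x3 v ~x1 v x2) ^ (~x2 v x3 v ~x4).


Identify each distinct variable in the formula.
Variables found: x1, x2, x3, x4.
Total distinct variables = 4.

4


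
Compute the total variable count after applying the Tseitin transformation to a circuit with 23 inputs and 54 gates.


The Tseitin transformation introduces one auxiliary variable per gate.
Total variables = inputs + gates = 23 + 54 = 77.

77


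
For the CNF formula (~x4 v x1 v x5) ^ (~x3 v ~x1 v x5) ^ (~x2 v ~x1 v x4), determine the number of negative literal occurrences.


Scan each clause for negated literals.
Clause 1: 1 negative; Clause 2: 2 negative; Clause 3: 2 negative.
Total negative literal occurrences = 5.

5


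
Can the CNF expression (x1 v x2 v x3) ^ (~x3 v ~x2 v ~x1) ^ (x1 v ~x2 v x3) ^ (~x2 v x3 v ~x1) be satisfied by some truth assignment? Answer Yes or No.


Check all 8 possible truth assignments.
Number of satisfying assignments found: 4.
The formula is satisfiable.

Yes


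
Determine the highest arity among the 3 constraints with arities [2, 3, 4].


The arities are: 2, 3, 4.
Scan for the maximum value.
Maximum arity = 4.

4


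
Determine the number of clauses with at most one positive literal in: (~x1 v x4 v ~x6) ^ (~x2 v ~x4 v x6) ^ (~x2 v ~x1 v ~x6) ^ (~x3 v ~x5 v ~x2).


A Horn clause has at most one positive literal.
Clause 1: 1 positive lit(s) -> Horn
Clause 2: 1 positive lit(s) -> Horn
Clause 3: 0 positive lit(s) -> Horn
Clause 4: 0 positive lit(s) -> Horn
Total Horn clauses = 4.

4


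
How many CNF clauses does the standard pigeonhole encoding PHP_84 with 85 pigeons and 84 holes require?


The PHP encoding has two parts:
1) At-least-one-hole clauses: 85 (one per pigeon, each with 84 literals).
2) At-most-one-pigeon-per-hole clauses: 84 holes * C(85,2) = 84 * 3570 = 299880.
Total clauses = 85 + 299880 = 299965.

299965


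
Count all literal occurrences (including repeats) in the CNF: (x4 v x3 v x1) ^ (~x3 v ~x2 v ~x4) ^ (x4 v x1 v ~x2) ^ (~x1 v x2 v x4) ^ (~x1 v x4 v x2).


Clause lengths: 3, 3, 3, 3, 3.
Sum = 3 + 3 + 3 + 3 + 3 = 15.

15


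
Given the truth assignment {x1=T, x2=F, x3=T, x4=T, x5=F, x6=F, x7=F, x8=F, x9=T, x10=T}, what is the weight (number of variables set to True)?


The weight is the number of variables assigned True.
True variables: x1, x3, x4, x9, x10.
Weight = 5.

5


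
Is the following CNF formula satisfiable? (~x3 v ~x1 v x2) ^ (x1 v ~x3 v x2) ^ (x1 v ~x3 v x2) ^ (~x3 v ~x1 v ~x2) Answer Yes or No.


Check all 8 possible truth assignments.
Number of satisfying assignments found: 5.
The formula is satisfiable.

Yes


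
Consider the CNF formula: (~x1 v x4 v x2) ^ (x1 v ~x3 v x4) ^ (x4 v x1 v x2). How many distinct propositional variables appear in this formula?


Identify each distinct variable in the formula.
Variables found: x1, x2, x3, x4.
Total distinct variables = 4.

4


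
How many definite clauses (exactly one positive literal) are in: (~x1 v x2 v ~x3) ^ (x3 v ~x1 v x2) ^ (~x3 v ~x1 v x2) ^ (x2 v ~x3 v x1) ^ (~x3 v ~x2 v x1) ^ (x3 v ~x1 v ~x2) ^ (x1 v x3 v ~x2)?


A definite clause has exactly one positive literal.
Clause 1: 1 positive -> definite
Clause 2: 2 positive -> not definite
Clause 3: 1 positive -> definite
Clause 4: 2 positive -> not definite
Clause 5: 1 positive -> definite
Clause 6: 1 positive -> definite
Clause 7: 2 positive -> not definite
Definite clause count = 4.

4


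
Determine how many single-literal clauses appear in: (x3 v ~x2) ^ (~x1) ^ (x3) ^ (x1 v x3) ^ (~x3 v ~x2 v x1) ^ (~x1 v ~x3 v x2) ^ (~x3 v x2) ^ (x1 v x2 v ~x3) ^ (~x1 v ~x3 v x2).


A unit clause contains exactly one literal.
Unit clauses found: (~x1), (x3).
Count = 2.

2


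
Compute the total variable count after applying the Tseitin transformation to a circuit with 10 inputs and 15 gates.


The Tseitin transformation introduces one auxiliary variable per gate.
Total variables = inputs + gates = 10 + 15 = 25.

25


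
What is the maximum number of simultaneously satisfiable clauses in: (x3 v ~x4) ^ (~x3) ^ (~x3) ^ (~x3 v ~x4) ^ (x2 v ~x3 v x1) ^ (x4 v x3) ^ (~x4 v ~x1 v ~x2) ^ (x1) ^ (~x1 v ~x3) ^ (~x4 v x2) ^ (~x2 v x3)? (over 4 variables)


Enumerate all 16 truth assignments.
For each, count how many of the 11 clauses are satisfied.
The formula is not fully satisfiable, so the maximum is below 11.
Maximum simultaneously satisfiable clauses = 10.

10


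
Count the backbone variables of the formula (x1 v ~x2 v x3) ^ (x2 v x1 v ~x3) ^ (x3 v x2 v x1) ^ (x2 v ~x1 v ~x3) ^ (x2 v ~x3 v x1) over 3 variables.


Find all satisfying assignments: 4 model(s).
Check which variables have the same value in every model.
No variable is fixed across all models.
Backbone size = 0.

0


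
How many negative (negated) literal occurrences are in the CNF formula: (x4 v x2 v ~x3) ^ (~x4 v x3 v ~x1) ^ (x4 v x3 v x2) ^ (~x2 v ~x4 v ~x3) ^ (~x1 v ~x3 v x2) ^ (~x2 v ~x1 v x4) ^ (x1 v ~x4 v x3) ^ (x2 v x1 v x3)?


Scan each clause for negated literals.
Clause 1: 1 negative; Clause 2: 2 negative; Clause 3: 0 negative; Clause 4: 3 negative; Clause 5: 2 negative; Clause 6: 2 negative; Clause 7: 1 negative; Clause 8: 0 negative.
Total negative literal occurrences = 11.

11


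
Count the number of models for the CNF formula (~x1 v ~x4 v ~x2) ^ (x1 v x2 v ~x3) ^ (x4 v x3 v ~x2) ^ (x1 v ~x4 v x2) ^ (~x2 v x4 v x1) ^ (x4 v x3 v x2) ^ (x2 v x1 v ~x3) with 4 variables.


Enumerate all 16 truth assignments over 4 variables.
Test each against every clause.
Satisfying assignments found: 6.

6


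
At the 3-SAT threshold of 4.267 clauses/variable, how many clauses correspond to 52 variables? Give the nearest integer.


The 3-SAT phase transition occurs at approximately 4.267 clauses per variable.
m = 4.267 * 52 = 221.884.
Rounded to nearest integer: 222.

222


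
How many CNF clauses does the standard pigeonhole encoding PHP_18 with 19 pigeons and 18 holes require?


The PHP encoding has two parts:
1) At-least-one-hole clauses: 19 (one per pigeon, each with 18 literals).
2) At-most-one-pigeon-per-hole clauses: 18 holes * C(19,2) = 18 * 171 = 3078.
Total clauses = 19 + 3078 = 3097.

3097


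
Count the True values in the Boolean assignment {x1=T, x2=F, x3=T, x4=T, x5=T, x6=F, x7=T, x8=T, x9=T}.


The weight is the number of variables assigned True.
True variables: x1, x3, x4, x5, x7, x8, x9.
Weight = 7.

7


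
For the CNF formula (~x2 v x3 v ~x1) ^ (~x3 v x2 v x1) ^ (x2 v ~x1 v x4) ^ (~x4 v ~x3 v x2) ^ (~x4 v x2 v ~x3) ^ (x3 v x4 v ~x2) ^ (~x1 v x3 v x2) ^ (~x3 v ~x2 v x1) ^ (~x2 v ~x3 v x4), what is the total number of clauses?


Each group enclosed in parentheses joined by ^ is one clause.
Counting the conjuncts: 9 clauses.

9


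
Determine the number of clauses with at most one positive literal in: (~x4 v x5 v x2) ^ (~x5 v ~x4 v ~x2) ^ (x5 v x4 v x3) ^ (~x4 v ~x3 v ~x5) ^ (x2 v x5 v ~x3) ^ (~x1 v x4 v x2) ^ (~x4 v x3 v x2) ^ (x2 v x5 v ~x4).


A Horn clause has at most one positive literal.
Clause 1: 2 positive lit(s) -> not Horn
Clause 2: 0 positive lit(s) -> Horn
Clause 3: 3 positive lit(s) -> not Horn
Clause 4: 0 positive lit(s) -> Horn
Clause 5: 2 positive lit(s) -> not Horn
Clause 6: 2 positive lit(s) -> not Horn
Clause 7: 2 positive lit(s) -> not Horn
Clause 8: 2 positive lit(s) -> not Horn
Total Horn clauses = 2.

2


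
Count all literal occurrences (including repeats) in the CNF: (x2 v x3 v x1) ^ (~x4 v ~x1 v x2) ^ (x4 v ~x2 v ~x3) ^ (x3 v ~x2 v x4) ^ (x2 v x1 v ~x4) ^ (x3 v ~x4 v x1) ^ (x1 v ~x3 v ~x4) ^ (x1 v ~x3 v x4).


Clause lengths: 3, 3, 3, 3, 3, 3, 3, 3.
Sum = 3 + 3 + 3 + 3 + 3 + 3 + 3 + 3 = 24.

24


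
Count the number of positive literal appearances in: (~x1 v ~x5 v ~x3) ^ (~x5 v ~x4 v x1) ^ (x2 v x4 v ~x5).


Scan each clause for unnegated literals.
Clause 1: 0 positive; Clause 2: 1 positive; Clause 3: 2 positive.
Total positive literal occurrences = 3.

3


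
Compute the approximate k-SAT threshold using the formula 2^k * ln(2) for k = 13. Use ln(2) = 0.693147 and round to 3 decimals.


Using the asymptotic formula: threshold ~ 2^k * ln(2).
2^13 = 8192.
8192 * 0.693147 = 5678.26.

5678.26


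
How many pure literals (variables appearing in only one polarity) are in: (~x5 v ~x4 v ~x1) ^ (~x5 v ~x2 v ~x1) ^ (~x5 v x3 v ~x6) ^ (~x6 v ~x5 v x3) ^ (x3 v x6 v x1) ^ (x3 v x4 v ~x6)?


A pure literal appears in only one polarity across all clauses.
Pure literals: x2 (negative only), x3 (positive only), x5 (negative only).
Count = 3.

3


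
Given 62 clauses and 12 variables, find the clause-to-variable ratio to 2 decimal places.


Clause-to-variable ratio = clauses / variables.
62 / 12 = 5.17.

5.17


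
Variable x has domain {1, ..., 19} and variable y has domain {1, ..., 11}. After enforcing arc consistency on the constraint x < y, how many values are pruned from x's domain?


For the constraint x < y, x needs a supporting value in y's domain.
x can be at most 10 (one less than y's maximum).
Valid x values from domain: 10 out of 19.
Pruned = 19 - 10 = 9.

9


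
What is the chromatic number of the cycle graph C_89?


An odd cycle cannot be 2-colored: alternating two colors around the cycle returns to the start with a conflict.
Since 89 is odd, three colors are required (and three suffice).
Chromatic number = 3.

3


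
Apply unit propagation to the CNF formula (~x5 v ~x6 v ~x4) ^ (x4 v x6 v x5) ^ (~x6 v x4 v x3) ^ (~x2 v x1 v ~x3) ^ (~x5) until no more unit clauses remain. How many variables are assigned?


Unit propagation repeatedly assigns the literal in any unit clause, then simplifies.
Assignments in order: x5 = F.
No further unit clauses remain.
Total variables assigned = 1.

1


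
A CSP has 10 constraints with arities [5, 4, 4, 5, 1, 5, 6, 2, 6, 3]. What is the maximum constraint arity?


The arities are: 5, 4, 4, 5, 1, 5, 6, 2, 6, 3.
Scan for the maximum value.
Maximum arity = 6.

6


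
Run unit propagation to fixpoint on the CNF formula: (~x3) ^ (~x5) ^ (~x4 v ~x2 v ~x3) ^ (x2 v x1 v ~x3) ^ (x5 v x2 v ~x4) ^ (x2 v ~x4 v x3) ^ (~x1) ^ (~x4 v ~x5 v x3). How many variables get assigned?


Unit propagation repeatedly assigns the literal in any unit clause, then simplifies.
Assignments in order: x3 = F, x5 = F, x1 = F.
No further unit clauses remain.
Total variables assigned = 3.

3


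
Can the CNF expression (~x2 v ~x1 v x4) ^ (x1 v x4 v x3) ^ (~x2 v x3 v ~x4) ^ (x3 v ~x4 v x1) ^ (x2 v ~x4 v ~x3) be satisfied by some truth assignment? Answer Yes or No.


Check all 16 possible truth assignments.
Number of satisfying assignments found: 7.
The formula is satisfiable.

Yes


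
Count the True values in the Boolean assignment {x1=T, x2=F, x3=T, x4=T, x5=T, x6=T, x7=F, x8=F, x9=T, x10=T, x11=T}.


The weight is the number of variables assigned True.
True variables: x1, x3, x4, x5, x6, x9, x10, x11.
Weight = 8.

8


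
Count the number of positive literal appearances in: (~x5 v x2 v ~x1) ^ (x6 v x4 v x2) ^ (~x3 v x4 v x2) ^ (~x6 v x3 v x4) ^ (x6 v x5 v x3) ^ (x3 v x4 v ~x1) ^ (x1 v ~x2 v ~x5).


Scan each clause for unnegated literals.
Clause 1: 1 positive; Clause 2: 3 positive; Clause 3: 2 positive; Clause 4: 2 positive; Clause 5: 3 positive; Clause 6: 2 positive; Clause 7: 1 positive.
Total positive literal occurrences = 14.

14


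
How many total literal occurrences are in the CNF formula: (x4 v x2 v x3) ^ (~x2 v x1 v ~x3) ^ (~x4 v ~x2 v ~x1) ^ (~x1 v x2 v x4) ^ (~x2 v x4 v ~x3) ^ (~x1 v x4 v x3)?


Clause lengths: 3, 3, 3, 3, 3, 3.
Sum = 3 + 3 + 3 + 3 + 3 + 3 = 18.

18


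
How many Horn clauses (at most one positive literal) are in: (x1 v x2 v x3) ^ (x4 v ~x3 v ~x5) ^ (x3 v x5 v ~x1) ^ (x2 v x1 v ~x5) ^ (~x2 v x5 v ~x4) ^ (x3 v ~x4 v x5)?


A Horn clause has at most one positive literal.
Clause 1: 3 positive lit(s) -> not Horn
Clause 2: 1 positive lit(s) -> Horn
Clause 3: 2 positive lit(s) -> not Horn
Clause 4: 2 positive lit(s) -> not Horn
Clause 5: 1 positive lit(s) -> Horn
Clause 6: 2 positive lit(s) -> not Horn
Total Horn clauses = 2.

2


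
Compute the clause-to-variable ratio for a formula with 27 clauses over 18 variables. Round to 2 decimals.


Clause-to-variable ratio = clauses / variables.
27 / 18 = 1.5.

1.5


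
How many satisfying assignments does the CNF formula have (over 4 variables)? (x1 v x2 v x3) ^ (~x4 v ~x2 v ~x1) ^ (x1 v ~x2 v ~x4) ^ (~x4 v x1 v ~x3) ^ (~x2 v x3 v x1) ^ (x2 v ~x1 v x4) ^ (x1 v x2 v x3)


Enumerate all 16 truth assignments over 4 variables.
Test each against every clause.
Satisfying assignments found: 6.

6


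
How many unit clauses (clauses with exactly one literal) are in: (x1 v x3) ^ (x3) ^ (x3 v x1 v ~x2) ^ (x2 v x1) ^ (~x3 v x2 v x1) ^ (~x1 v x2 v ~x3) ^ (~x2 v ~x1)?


A unit clause contains exactly one literal.
Unit clauses found: (x3).
Count = 1.

1


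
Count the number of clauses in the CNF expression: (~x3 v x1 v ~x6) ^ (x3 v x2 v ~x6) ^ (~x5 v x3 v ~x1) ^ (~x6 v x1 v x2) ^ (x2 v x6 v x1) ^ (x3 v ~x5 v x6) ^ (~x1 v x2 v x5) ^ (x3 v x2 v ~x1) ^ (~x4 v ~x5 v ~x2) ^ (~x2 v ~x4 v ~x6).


Each group enclosed in parentheses joined by ^ is one clause.
Counting the conjuncts: 10 clauses.

10


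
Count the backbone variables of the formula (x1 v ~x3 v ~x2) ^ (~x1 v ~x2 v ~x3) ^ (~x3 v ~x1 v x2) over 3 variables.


Find all satisfying assignments: 5 model(s).
Check which variables have the same value in every model.
No variable is fixed across all models.
Backbone size = 0.

0


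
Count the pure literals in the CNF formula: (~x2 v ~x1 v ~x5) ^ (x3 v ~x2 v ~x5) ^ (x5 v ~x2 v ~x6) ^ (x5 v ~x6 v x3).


A pure literal appears in only one polarity across all clauses.
Pure literals: x1 (negative only), x2 (negative only), x3 (positive only), x6 (negative only).
Count = 4.

4


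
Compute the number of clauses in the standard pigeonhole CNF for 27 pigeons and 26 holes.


The PHP encoding has two parts:
1) At-least-one-hole clauses: 27 (one per pigeon, each with 26 literals).
2) At-most-one-pigeon-per-hole clauses: 26 holes * C(27,2) = 26 * 351 = 9126.
Total clauses = 27 + 9126 = 9153.

9153


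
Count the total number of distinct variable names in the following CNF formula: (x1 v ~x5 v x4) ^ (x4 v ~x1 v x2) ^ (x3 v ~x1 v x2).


Identify each distinct variable in the formula.
Variables found: x1, x2, x3, x4, x5.
Total distinct variables = 5.

5


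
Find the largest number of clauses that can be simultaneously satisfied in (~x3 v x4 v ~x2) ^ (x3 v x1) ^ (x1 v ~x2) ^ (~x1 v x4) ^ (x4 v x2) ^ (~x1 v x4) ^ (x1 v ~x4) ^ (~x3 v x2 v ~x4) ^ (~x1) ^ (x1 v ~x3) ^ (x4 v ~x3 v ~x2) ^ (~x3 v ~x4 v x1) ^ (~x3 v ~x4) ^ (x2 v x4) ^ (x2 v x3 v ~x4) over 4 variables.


Enumerate all 16 truth assignments.
For each, count how many of the 15 clauses are satisfied.
The formula is not fully satisfiable, so the maximum is below 15.
Maximum simultaneously satisfiable clauses = 14.

14


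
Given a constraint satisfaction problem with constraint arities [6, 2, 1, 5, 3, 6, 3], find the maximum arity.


The arities are: 6, 2, 1, 5, 3, 6, 3.
Scan for the maximum value.
Maximum arity = 6.

6


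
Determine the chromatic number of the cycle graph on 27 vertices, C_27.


An odd cycle cannot be 2-colored: alternating two colors around the cycle returns to the start with a conflict.
Since 27 is odd, three colors are required (and three suffice).
Chromatic number = 3.

3


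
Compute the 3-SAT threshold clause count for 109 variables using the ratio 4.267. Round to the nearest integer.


The 3-SAT phase transition occurs at approximately 4.267 clauses per variable.
m = 4.267 * 109 = 465.103.
Rounded to nearest integer: 465.

465


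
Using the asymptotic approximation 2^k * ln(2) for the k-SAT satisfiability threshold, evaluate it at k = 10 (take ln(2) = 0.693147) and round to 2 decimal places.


Using the asymptotic formula: threshold ~ 2^k * ln(2).
2^10 = 1024.
1024 * 0.693147 = 709.78.

709.78


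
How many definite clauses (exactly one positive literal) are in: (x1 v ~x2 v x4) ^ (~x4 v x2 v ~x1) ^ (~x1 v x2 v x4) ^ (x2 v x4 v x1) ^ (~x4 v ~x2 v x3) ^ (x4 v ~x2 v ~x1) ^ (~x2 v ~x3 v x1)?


A definite clause has exactly one positive literal.
Clause 1: 2 positive -> not definite
Clause 2: 1 positive -> definite
Clause 3: 2 positive -> not definite
Clause 4: 3 positive -> not definite
Clause 5: 1 positive -> definite
Clause 6: 1 positive -> definite
Clause 7: 1 positive -> definite
Definite clause count = 4.

4
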